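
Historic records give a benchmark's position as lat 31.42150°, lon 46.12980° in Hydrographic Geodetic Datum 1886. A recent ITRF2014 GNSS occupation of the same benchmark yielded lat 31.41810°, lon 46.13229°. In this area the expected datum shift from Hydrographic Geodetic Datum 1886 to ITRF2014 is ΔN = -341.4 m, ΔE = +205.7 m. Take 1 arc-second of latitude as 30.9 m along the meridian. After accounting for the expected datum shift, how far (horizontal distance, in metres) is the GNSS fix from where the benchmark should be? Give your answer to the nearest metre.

Observed coordinate differences: Δφ = -0.00340°, Δλ = +0.00249°.
Converting to metres (1° lat = 111240 m, cos φ = 0.853355): observed ΔN = -378.2 m, observed ΔE = 236.4 m.
Subtracting the expected shift leaves a residual of -378.2 − (-341.4) = -36.8 m north and 236.4 − (205.7) = 30.7 m east.
Residual distance = √((-36.8)² + 30.7²) = 47.9 m.

48 m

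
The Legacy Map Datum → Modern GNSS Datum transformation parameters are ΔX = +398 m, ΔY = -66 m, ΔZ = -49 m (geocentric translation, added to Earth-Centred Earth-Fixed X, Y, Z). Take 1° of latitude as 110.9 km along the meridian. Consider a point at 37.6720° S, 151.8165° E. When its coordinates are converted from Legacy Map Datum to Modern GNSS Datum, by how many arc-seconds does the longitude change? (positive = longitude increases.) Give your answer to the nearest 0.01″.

Δλ = -5.32″

sin φ = -0.611140, cos φ = 0.791522, sin λ = 0.472297, cos λ = -0.881440.
East component: ΔE = −sin λ·ΔX + cos λ·ΔY = −(0.472297)(398) + (-0.881440)(-66) = -129.80 m.
1° of latitude spans 110900 m; at latitude φ, 1° of longitude spans that × cos φ = 87779.8 m, so Δλ = -129.80 / 87779.8 × 3600 = -5.323″.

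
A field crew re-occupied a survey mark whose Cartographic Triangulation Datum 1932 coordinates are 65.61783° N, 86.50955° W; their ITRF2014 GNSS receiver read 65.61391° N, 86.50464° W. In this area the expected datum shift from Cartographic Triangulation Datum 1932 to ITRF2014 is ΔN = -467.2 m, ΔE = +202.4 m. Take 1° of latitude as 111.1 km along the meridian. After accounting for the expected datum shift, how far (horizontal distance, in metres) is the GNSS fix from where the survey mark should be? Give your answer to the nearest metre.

Observed coordinate differences: Δφ = -0.00392°, Δλ = +0.00491°.
Converting to metres (1° lat = 111100 m, cos φ = 0.412821): observed ΔN = -435.5 m, observed ΔE = 225.2 m.
Subtracting the expected shift leaves a residual of -435.5 − (-467.2) = 31.7 m north and 225.2 − (202.4) = 22.8 m east.
Residual distance = √(31.7² + 22.8²) = 39.0 m.

39 m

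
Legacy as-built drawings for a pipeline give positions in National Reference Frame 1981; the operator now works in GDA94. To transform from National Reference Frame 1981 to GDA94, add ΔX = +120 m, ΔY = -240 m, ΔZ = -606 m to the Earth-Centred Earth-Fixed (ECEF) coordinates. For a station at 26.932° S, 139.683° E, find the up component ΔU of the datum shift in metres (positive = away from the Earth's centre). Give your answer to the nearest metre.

The local up (radial) axis is (cos φ cos λ, cos φ sin λ, sin φ), giving ΔU = -81.574 − 138.442 + 274.477 = 54.46 m.

ΔU = 54 m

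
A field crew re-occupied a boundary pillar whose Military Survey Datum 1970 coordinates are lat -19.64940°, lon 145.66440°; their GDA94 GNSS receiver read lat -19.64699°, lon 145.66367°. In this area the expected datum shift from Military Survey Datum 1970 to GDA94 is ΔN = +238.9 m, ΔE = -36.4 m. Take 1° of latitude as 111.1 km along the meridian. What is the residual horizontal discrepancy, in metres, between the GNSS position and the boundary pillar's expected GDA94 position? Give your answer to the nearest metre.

49 m

Observed coordinate differences: Δφ = +0.00241°, Δλ = -0.00073°.
Converting to metres (1° lat = 111100 m, cos φ = 0.941768): observed ΔN = 267.8 m, observed ΔE = -76.4 m.
Subtracting the expected shift leaves a residual of 267.8 − (238.9) = 28.9 m north and -76.4 − (-36.4) = -40.0 m east.
Residual distance = √(28.9² + (-40.0)²) = 49.3 m.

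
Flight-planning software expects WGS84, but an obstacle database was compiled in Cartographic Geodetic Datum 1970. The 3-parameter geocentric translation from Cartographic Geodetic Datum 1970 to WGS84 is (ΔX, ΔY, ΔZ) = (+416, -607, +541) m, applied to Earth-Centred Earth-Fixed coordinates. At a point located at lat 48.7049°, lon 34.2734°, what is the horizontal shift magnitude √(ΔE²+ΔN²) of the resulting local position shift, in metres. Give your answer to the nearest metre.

817 m

The local east axis at (φ, λ) is (−sin λ, cos λ, 0), so ΔE = −sin(34.2734°)·416 + cos(34.2734°)·(-607) = -735.87 m.
The local north axis is (−sin φ cos λ, −sin φ sin λ, cos φ), giving ΔN = -258.278 + 256.822 + 357.026 = 355.57 m.
Horizontal magnitude = √(ΔE² + ΔN²) = √((-735.87)² + 355.57²) = 817.27 m.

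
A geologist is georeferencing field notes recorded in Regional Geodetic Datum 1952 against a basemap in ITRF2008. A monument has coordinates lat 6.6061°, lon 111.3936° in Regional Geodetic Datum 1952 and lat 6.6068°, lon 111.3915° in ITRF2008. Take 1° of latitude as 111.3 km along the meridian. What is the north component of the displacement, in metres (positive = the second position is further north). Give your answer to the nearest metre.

Δφ = 6.6068° − 6.6061° = +0.0007°; Δλ = 111.3915° − 111.3936° = -0.0021°.
ΔN = Δφ × 111300 = 77.9 m; ΔE = Δλ × 111300 × cos(6.6061°) = -0.0021 × 111300 × 0.993361 = -232.2 m.

ΔN = 78 m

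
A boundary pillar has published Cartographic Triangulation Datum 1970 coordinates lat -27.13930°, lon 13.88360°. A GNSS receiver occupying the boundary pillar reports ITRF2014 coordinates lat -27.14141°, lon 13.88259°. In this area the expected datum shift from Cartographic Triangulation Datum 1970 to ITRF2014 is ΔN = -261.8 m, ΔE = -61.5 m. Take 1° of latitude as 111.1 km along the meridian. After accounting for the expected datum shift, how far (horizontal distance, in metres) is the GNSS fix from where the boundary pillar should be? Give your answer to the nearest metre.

47 m

Observed coordinate differences: Δφ = -0.00211°, Δλ = -0.00101°.
Converting to metres (1° lat = 111100 m, cos φ = 0.889900): observed ΔN = -234.4 m, observed ΔE = -99.9 m.
Subtracting the expected shift leaves a residual of -234.4 − (-261.8) = 27.4 m north and -99.9 − (-61.5) = -38.4 m east.
Residual distance = √(27.4² + (-38.4)²) = 47.1 m.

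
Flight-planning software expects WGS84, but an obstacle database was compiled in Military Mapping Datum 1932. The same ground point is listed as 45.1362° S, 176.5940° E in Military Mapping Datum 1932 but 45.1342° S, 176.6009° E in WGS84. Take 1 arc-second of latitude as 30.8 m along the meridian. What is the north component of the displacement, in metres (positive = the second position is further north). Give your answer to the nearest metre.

ΔN = 222 m

Δφ = -45.1342° − -45.1362° = +0.0020°; Δλ = 176.6009° − 176.5940° = +0.0069°.
1° of latitude = 3600 × 30.80 = 110880 m.
ΔN = Δφ × 110880 = 221.8 m; ΔE = Δλ × 110880 × cos(-45.1362°) = +0.0069 × 110880 × 0.705424 = 539.7 m.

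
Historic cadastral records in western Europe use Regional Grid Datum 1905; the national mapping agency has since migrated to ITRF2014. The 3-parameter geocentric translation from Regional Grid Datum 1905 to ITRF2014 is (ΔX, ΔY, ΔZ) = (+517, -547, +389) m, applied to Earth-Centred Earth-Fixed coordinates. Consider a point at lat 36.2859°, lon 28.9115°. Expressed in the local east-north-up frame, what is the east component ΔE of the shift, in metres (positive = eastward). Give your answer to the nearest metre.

At φ = 36.2859°, λ = 28.9115°: sin φ = 0.591815, cos φ = 0.806074, sin λ = 0.483458, cos λ = 0.875368.
ΔE = −sin λ·ΔX + cos λ·ΔY = −(0.483458)·(517) + (0.875368)·(-547) = -728.77 m.

ΔE = -729 m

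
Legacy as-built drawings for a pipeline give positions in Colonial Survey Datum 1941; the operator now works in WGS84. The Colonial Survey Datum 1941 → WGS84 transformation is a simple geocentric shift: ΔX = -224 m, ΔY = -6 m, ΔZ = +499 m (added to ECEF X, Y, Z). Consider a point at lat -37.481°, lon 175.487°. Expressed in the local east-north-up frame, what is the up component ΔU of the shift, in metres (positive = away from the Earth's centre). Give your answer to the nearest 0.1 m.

ΔU = -126.8 m

The local up (radial) axis is (cos φ cos λ, cos φ sin λ, sin φ), giving ΔU = 177.205 − 0.375 − 303.641 = -126.81 m.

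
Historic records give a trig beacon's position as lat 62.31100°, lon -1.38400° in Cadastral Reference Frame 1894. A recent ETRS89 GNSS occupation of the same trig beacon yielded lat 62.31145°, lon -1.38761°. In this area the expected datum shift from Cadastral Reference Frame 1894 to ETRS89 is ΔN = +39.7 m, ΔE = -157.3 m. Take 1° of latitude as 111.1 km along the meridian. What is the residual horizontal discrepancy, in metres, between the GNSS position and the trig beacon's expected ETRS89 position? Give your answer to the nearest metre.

Observed coordinate differences: Δφ = +0.00045°, Δλ = -0.00361°.
Converting to metres (1° lat = 111100 m, cos φ = 0.464672): observed ΔN = 50.0 m, observed ΔE = -186.4 m.
Subtracting the expected shift leaves a residual of 50.0 − (39.7) = 10.3 m north and -186.4 − (-157.3) = -29.1 m east.
Residual distance = √(10.3² + (-29.1)²) = 30.8 m.

31 m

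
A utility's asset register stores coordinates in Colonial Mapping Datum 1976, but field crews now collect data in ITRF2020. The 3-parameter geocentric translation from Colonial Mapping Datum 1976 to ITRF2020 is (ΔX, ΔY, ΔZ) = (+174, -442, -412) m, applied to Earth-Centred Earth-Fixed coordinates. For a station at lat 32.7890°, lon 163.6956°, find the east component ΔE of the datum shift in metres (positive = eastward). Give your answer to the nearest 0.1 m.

The local east axis at (φ, λ) is (−sin λ, cos λ, 0), so ΔE = −sin(163.6956°)·174 + cos(163.6956°)·(-442) = 375.38 m.

ΔE = 375.4 m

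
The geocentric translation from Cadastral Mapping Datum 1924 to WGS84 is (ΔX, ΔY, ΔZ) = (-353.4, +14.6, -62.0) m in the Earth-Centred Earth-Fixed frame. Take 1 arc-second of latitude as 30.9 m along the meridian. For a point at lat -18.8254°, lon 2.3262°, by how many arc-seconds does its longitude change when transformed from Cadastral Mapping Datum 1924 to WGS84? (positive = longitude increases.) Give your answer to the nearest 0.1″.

sin φ = -0.322685, cos φ = 0.946506, sin λ = 0.040589, cos λ = 0.999176.
East component: ΔE = −sin λ·ΔX + cos λ·ΔY = −(0.040589)(-353.4) + (0.999176)(14.6) = 28.93 m.
1° of latitude spans 3600 × 30.90 = 111240 m; at latitude φ, 1° of longitude spans that × cos φ = 105289.4 m, so Δλ = 28.93 / 105289.4 × 3600 = 0.989″.

Δλ = 1.0″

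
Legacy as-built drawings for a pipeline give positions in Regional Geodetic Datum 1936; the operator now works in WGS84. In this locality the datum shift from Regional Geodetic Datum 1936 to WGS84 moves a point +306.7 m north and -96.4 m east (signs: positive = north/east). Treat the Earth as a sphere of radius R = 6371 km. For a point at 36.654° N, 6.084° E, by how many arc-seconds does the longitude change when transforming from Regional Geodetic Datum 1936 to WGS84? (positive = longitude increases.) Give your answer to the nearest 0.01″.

At latitude 36.654°, cos φ = 0.802255.
One radian of longitude at latitude φ spans R cos φ, so Δλ = ΔE / (R cos φ) = -96.4 / (6371000 × 0.802255) = -1.8861e-05 rad = -3.890″.

Δλ = -3.89″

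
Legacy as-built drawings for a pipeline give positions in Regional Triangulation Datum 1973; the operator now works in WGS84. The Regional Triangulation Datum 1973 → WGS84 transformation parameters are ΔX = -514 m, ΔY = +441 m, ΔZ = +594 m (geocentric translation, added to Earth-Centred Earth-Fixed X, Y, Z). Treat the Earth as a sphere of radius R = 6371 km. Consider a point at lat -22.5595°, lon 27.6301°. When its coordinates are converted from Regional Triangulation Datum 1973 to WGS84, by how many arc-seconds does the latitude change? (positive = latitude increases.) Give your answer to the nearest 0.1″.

sin φ = -0.383643, cos φ = 0.923482, sin λ = 0.463762, cos λ = 0.885960.
North component: ΔN = −sin φ cos λ·ΔX − sin φ sin λ·ΔY + cos φ·ΔZ = −(-0.383643)(0.885960)(-514) − (-0.383643)(0.463762)(441) + (0.923482)(594) = 452.31 m.
1° of latitude spans πR/180 = 111195 m, so Δφ = 452.31 / 111195 × 3600 = 14.644″.

Δφ = 14.6″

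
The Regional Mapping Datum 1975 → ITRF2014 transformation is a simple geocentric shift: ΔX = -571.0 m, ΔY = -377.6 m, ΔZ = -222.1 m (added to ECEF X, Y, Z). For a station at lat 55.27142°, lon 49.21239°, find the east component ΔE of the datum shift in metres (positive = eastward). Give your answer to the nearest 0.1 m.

ΔE = 185.7 m

At φ = 55.27142°, λ = 49.21239°: sin φ = 0.821860, cos φ = 0.569690, sin λ = 0.757136, cos λ = 0.653257.
ΔE = −sin λ·ΔX + cos λ·ΔY = −(0.757136)·(-571.0) + (0.653257)·(-377.6) = 185.66 m.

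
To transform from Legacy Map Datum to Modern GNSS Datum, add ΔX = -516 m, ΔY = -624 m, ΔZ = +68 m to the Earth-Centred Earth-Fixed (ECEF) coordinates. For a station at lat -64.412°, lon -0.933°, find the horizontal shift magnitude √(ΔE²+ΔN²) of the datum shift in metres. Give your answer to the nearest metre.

763 m

The local east axis at (φ, λ) is (−sin λ, cos λ, 0), so ΔE = −sin(-0.933°)·(-516) + cos(-0.933°)·(-624) = -632.32 m.
The local north axis is (−sin φ cos λ, −sin φ sin λ, cos φ), giving ΔN = -465.331 + 9.164 + 29.369 = -426.80 m.
Horizontal magnitude = √(ΔE² + ΔN²) = √((-632.32)² + (-426.80)²) = 762.88 m.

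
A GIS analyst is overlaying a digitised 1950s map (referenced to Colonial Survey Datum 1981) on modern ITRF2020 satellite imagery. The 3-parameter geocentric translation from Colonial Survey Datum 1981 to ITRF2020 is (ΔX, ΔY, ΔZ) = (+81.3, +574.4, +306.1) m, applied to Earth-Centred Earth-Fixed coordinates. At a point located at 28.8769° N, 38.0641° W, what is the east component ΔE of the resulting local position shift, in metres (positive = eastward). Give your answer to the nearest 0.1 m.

ΔE = 502.4 m

At φ = 28.8769°, λ = -38.0641°: sin φ = 0.482929, cos φ = 0.875659, sin λ = -0.616543, cos λ = 0.787321.
ΔE = −sin λ·ΔX + cos λ·ΔY = −(-0.616543)·(81.3) + (0.787321)·(574.4) = 502.36 m.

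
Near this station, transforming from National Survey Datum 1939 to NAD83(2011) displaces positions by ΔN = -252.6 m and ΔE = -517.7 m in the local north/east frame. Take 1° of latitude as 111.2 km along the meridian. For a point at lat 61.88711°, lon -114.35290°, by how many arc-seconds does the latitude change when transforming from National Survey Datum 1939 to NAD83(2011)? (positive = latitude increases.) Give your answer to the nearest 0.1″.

Δφ = -8.2″

1° of latitude = 111.2 km, so Δφ = -252.6 / 111200 = -0.0022716° = -8.178″.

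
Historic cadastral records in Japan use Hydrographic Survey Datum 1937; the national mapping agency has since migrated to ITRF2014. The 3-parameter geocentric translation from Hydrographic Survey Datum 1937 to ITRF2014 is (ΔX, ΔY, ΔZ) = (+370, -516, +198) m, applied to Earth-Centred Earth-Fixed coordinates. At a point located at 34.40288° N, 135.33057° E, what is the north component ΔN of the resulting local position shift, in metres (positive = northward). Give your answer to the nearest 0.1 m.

The local north axis is (−sin φ cos λ, −sin φ sin λ, cos φ), giving ΔN = 148.673 + 204.960 + 163.367 = 517.00 m.

ΔN = 517.0 m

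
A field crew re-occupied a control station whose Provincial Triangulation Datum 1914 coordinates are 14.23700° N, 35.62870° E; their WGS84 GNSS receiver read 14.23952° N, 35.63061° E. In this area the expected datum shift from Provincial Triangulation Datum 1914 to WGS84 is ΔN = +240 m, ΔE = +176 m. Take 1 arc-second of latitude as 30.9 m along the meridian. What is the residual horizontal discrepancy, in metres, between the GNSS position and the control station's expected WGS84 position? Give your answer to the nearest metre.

Observed coordinate differences: Δφ = +0.00252°, Δλ = +0.00191°.
Converting to metres (1° lat = 111240 m, cos φ = 0.969287): observed ΔN = 280.3 m, observed ΔE = 205.9 m.
Subtracting the expected shift leaves a residual of 280.3 − (240) = 40.3 m north and 205.9 − (176) = 29.9 m east.
Residual distance = √(40.3² + 29.9²) = 50.2 m.

50 m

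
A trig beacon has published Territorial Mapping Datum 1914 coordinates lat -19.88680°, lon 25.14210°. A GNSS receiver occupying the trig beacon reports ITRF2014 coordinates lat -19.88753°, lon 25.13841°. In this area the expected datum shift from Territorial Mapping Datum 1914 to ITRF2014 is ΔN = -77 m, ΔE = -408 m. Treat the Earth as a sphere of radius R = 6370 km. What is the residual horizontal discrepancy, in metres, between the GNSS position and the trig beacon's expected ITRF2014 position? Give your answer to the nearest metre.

Observed coordinate differences: Δφ = -0.00073°, Δλ = -0.00369°.
Converting to metres (1° lat = 111177 m, cos φ = 0.940367): observed ΔN = -81.2 m, observed ΔE = -385.8 m.
Subtracting the expected shift leaves a residual of -81.2 − (-77) = -4.2 m north and -385.8 − (-408) = 22.2 m east.
Residual distance = √((-4.2)² + 22.2²) = 22.6 m.

23 m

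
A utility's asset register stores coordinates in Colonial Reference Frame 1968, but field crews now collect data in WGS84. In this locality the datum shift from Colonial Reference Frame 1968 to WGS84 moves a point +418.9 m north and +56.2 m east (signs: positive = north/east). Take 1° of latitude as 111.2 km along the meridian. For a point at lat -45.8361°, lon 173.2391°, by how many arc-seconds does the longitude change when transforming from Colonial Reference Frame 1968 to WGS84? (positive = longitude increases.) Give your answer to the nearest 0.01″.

At latitude -45.8361°, cos φ = 0.696713.
1° of longitude at this latitude = 111.2 × cos φ = 77.47 km, so Δλ = 56.2 / 77474.5 = 0.0007254° = 2.611″.

Δλ = 2.61″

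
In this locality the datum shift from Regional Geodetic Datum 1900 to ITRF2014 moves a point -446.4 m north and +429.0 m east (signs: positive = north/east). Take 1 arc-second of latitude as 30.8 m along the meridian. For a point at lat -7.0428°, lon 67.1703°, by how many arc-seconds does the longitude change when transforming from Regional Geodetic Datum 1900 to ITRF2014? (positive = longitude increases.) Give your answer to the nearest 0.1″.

At latitude -7.0428°, cos φ = 0.992455.
1″ of longitude at this latitude = 30.80 × cos φ = 30.5676 m, so Δλ = 429.0 / 30.5676 = 14.034″.

Δλ = 14.0″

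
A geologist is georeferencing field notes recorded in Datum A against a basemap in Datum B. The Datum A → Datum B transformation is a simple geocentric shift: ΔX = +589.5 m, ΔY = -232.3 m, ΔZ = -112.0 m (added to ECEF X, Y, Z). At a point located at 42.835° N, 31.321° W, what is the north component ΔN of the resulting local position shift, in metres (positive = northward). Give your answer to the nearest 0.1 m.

At φ = 42.835°, λ = -31.321°: sin φ = 0.679889, cos φ = 0.733315, sin λ = -0.519832, cos λ = 0.854268.
ΔN = −sin φ cos λ·ΔX − sin φ sin λ·ΔY + cos φ·ΔZ = −(0.679889)(0.854268)(589.5) − (0.679889)(-0.519832)(-232.3) + (0.733315)(-112.0) = -506.62 m.

ΔN = -506.6 m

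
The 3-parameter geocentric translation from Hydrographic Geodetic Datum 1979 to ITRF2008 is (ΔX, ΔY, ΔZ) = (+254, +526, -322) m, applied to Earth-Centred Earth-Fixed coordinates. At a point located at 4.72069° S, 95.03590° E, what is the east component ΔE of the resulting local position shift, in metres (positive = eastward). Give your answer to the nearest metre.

ΔE = -299 m

The local east axis at (φ, λ) is (−sin λ, cos λ, 0), so ΔE = −sin(95.03590°)·254 + cos(95.03590°)·526 = -299.19 m.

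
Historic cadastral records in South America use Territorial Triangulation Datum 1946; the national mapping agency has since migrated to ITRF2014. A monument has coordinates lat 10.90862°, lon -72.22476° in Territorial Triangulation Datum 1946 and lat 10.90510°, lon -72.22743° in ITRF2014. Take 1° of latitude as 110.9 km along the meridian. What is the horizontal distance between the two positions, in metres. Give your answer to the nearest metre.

Δφ = 10.90510° − 10.90862° = -0.00352°; Δλ = -72.22743° − -72.22476° = -0.00267°.
ΔN = Δφ × 110900 = -390.4 m; ΔE = Δλ × 110900 × cos(10.90862°) = -0.00267 × 110900 × 0.981930 = -290.8 m.
Distance = √(ΔE² + ΔN²) = √((-290.8)² + (-390.4)²) = 486.7 m.

487 m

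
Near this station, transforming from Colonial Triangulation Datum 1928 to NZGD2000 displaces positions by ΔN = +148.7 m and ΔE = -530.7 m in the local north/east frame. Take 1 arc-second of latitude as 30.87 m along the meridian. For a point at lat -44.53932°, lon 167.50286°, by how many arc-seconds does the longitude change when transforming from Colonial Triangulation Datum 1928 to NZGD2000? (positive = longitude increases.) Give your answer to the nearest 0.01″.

Δλ = -24.12″

At latitude -44.53932°, cos φ = 0.712769.
1″ of longitude at this latitude = 30.87 × cos φ = 22.0032 m, so Δλ = -530.7 / 22.0032 = -24.119″.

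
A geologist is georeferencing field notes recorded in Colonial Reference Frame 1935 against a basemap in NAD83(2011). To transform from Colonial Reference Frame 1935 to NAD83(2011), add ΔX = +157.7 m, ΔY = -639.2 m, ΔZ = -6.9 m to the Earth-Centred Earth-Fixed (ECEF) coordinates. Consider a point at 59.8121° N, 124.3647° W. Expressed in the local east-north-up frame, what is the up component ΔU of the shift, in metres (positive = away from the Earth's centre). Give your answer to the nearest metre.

ΔU = 215 m

The local up (radial) axis is (cos φ cos λ, cos φ sin λ, sin φ), giving ΔU = -44.760 + 265.315 − 5.964 = 214.59 m.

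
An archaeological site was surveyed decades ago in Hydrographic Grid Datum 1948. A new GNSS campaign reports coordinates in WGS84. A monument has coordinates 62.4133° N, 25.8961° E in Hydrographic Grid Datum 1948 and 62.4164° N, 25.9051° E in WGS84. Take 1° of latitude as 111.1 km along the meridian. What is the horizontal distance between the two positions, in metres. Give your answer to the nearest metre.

577 m

Δφ = 62.4164° − 62.4133° = +0.0031°; Δλ = 25.9051° − 25.8961° = +0.0090°.
ΔN = Δφ × 111100 = 344.4 m; ΔE = Δλ × 111100 × cos(62.4133°) = +0.0090 × 111100 × 0.463090 = 463.0 m.
Distance = √(ΔE² + ΔN²) = √(463.0² + 344.4²) = 577.1 m.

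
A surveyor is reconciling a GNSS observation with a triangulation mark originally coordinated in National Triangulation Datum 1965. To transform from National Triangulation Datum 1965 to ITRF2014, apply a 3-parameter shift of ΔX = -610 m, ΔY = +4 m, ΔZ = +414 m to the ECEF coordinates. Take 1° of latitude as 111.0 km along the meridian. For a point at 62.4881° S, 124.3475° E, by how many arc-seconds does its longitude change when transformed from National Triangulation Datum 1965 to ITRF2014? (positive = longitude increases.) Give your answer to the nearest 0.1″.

Δλ = 35.2″

sin φ = -0.886915, cos φ = 0.461933, sin λ = 0.825631, cos λ = -0.564211.
East component: ΔE = −sin λ·ΔX + cos λ·ΔY = −(0.825631)(-610) + (-0.564211)(4) = 501.38 m.
1° of latitude spans 111000 m; at latitude φ, 1° of longitude spans that × cos φ = 51274.5 m, so Δλ = 501.38 / 51274.5 × 3600 = 35.202″.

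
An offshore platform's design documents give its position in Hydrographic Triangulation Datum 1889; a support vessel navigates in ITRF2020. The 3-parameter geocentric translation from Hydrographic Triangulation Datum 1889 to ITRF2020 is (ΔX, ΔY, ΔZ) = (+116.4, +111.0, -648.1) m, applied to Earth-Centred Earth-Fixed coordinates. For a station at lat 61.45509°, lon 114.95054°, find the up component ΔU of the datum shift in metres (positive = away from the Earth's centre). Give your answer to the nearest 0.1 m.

ΔU = -544.7 m

The local up (radial) axis is (cos φ cos λ, cos φ sin λ, sin φ), giving ΔU = -23.463 + 48.091 − 569.319 = -544.69 m.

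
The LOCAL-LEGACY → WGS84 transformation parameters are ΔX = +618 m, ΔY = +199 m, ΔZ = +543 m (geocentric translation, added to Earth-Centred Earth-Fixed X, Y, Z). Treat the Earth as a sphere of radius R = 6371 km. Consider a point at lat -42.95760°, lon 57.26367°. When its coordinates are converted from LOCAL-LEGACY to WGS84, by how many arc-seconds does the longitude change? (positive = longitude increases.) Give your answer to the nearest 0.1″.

sin φ = -0.681457, cos φ = 0.731858, sin λ = 0.841168, cos λ = 0.540774.
East component: ΔE = −sin λ·ΔX + cos λ·ΔY = −(0.841168)(618) + (0.540774)(199) = -412.23 m.
1° of latitude spans πR/180 = 111195 m; at latitude φ, 1° of longitude spans that × cos φ = 81378.9 m, so Δλ = -412.23 / 81378.9 × 3600 = -18.236″.

Δλ = -18.2″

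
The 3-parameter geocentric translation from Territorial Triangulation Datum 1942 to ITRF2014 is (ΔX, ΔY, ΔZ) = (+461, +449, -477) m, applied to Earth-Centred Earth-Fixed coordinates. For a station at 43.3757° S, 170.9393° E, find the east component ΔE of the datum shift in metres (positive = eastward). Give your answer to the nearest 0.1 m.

The local east axis at (φ, λ) is (−sin λ, cos λ, 0), so ΔE = −sin(170.9393°)·461 + cos(170.9393°)·449 = -516.00 m.

ΔE = -516.0 m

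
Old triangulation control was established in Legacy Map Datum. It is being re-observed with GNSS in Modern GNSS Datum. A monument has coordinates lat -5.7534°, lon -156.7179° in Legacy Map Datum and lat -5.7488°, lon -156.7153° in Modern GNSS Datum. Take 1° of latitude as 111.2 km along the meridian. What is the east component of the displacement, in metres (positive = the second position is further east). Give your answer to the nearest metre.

Δφ = -5.7488° − -5.7534° = +0.0046°; Δλ = -156.7153° − -156.7179° = +0.0026°.
ΔN = Δφ × 111200 = 511.5 m; ΔE = Δλ × 111200 × cos(-5.7534°) = +0.0026 × 111200 × 0.994963 = 287.7 m.

ΔE = 288 m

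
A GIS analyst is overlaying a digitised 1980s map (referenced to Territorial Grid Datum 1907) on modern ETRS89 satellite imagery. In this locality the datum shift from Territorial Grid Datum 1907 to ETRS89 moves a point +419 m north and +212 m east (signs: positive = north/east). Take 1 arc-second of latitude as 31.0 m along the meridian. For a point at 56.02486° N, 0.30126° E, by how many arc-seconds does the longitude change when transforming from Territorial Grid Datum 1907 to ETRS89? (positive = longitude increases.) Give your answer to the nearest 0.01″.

Δλ = 12.24″

At latitude 56.02486°, cos φ = 0.558833.
1″ of longitude at this latitude = 31.00 × cos φ = 17.3238 m, so Δλ = 212.0 / 17.3238 = 12.237″.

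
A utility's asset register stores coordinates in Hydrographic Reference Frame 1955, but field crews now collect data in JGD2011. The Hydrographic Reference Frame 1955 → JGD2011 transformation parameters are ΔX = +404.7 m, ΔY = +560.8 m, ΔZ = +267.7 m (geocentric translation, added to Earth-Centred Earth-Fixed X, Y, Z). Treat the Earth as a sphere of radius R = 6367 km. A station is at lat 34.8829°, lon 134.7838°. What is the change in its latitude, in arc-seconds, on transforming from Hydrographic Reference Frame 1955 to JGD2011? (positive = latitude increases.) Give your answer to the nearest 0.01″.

sin φ = 0.571901, cos φ = 0.820323, sin λ = 0.709770, cos λ = -0.704434.
North component: ΔN = −sin φ cos λ·ΔX − sin φ sin λ·ΔY + cos φ·ΔZ = −(0.571901)(-0.704434)(404.7) − (0.571901)(0.709770)(560.8) + (0.820323)(267.7) = 155.00 m.
1° of latitude spans πR/180 = 111125 m, so Δφ = 155.00 / 111125 × 3600 = 5.021″.

Δφ = 5.02″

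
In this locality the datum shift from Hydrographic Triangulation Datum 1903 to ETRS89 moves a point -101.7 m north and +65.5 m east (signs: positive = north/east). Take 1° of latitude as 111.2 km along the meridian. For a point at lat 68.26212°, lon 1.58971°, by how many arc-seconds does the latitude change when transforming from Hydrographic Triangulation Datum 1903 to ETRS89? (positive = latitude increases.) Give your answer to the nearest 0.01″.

1° of latitude = 111.2 km, so Δφ = -101.7 / 111200 = -0.0009146° = -3.292″.

Δφ = -3.29″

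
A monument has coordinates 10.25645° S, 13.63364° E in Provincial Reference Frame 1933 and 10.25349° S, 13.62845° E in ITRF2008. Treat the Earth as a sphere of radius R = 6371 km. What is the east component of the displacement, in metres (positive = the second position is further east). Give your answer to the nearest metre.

ΔE = -568 m

Δφ = -10.25349° − -10.25645° = +0.00296°; Δλ = 13.62845° − 13.63364° = -0.00519°.
1° along a meridian = πR/180 = 111195 m.
ΔN = Δφ × 111195 = 329.1 m; ΔE = Δλ × 111195 × cos(-10.25645°) = -0.00519 × 111195 × 0.984021 = -567.9 m.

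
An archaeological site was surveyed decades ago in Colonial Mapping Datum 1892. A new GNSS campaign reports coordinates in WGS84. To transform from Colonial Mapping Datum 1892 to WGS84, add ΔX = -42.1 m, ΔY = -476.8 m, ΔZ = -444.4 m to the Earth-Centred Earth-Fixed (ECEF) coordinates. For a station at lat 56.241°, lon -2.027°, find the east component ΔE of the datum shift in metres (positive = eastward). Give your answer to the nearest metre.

ΔE = -478 m

At φ = 56.241°, λ = -2.027°: sin φ = 0.831382, cos φ = 0.555701, sin λ = -0.035370, cos λ = 0.999374.
ΔE = −sin λ·ΔX + cos λ·ΔY = −(-0.035370)·(-42.1) + (0.999374)·(-476.8) = -477.99 m.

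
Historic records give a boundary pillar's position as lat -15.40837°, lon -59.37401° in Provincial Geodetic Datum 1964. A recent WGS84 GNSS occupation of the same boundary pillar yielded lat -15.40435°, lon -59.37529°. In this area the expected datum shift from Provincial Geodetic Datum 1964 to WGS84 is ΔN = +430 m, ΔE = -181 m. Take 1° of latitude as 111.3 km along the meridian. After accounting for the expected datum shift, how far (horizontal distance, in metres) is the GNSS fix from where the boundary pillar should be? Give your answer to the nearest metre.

Observed coordinate differences: Δφ = +0.00402°, Δλ = -0.00128°.
Converting to metres (1° lat = 111300 m, cos φ = 0.964057): observed ΔN = 447.4 m, observed ΔE = -137.3 m.
Subtracting the expected shift leaves a residual of 447.4 − (430) = 17.4 m north and -137.3 − (-181) = 43.7 m east.
Residual distance = √(17.4² + 43.7²) = 47.0 m.

47 m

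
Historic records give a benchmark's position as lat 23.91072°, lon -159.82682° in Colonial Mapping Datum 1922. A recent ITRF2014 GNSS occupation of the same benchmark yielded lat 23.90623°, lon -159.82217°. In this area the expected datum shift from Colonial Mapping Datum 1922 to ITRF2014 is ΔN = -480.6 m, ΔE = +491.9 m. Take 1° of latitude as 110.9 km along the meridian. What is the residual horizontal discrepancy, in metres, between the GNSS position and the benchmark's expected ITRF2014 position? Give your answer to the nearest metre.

27 m

Observed coordinate differences: Δφ = -0.00449°, Δλ = +0.00465°.
Converting to metres (1° lat = 110900 m, cos φ = 0.914178): observed ΔN = -497.9 m, observed ΔE = 471.4 m.
Subtracting the expected shift leaves a residual of -497.9 − (-480.6) = -17.3 m north and 471.4 − (491.9) = -20.5 m east.
Residual distance = √((-17.3)² + (-20.5)²) = 26.8 m.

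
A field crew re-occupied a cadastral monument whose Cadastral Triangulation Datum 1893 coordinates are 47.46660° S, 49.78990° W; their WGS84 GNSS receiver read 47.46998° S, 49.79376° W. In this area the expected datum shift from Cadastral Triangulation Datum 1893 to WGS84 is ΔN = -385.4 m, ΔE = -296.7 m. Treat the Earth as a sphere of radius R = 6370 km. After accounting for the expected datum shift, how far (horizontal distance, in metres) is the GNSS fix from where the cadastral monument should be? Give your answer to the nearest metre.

12 m

Observed coordinate differences: Δφ = -0.00338°, Δλ = -0.00386°.
Converting to metres (1° lat = 111177 m, cos φ = 0.676020): observed ΔN = -375.8 m, observed ΔE = -290.1 m.
Subtracting the expected shift leaves a residual of -375.8 − (-385.4) = 9.6 m north and -290.1 − (-296.7) = 6.6 m east.
Residual distance = √(9.6² + 6.6²) = 11.7 m.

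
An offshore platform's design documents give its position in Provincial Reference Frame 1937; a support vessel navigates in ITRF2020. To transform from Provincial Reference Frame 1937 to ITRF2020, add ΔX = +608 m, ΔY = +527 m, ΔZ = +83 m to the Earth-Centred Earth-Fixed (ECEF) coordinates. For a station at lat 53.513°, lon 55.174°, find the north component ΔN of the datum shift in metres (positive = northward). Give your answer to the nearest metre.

ΔN = -578 m

At φ = 53.513°, λ = 55.174°: sin φ = 0.803992, cos φ = 0.594640, sin λ = 0.820890, cos λ = 0.571086.
ΔN = −sin φ cos λ·ΔX − sin φ sin λ·ΔY + cos φ·ΔZ = −(0.803992)(0.571086)(608) − (0.803992)(0.820890)(527) + (0.594640)(83) = -577.62 m.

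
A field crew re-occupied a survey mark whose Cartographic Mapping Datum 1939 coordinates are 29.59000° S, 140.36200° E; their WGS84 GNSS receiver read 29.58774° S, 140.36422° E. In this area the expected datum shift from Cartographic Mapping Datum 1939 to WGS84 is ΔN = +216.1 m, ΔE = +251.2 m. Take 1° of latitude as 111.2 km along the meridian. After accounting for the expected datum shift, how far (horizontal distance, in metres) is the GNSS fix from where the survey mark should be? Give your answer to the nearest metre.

51 m

Observed coordinate differences: Δφ = +0.00226°, Δλ = +0.00222°.
Converting to metres (1° lat = 111200 m, cos φ = 0.869581): observed ΔN = 251.3 m, observed ΔE = 214.7 m.
Subtracting the expected shift leaves a residual of 251.3 − (216.1) = 35.2 m north and 214.7 − (251.2) = -36.5 m east.
Residual distance = √(35.2² + (-36.5)²) = 50.7 m.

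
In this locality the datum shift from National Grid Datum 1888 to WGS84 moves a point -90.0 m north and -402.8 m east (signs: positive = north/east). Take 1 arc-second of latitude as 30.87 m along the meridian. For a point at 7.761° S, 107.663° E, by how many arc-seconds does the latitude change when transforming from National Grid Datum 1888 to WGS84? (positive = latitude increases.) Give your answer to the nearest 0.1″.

Δφ = -2.9″

1″ of latitude = 30.87 m, so Δφ = -90.0 / 30.87 = -2.915″.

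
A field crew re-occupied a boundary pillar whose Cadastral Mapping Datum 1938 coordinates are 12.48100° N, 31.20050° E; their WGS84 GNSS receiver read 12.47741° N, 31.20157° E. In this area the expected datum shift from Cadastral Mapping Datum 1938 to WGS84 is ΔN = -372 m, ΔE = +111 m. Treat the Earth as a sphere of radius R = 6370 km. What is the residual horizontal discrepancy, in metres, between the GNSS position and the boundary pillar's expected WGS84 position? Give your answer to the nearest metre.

Observed coordinate differences: Δφ = -0.00359°, Δλ = +0.00107°.
Converting to metres (1° lat = 111177 m, cos φ = 0.976368): observed ΔN = -399.1 m, observed ΔE = 116.1 m.
Subtracting the expected shift leaves a residual of -399.1 − (-372) = -27.1 m north and 116.1 − (111) = 5.1 m east.
Residual distance = √((-27.1)² + 5.1²) = 27.6 m.

28 m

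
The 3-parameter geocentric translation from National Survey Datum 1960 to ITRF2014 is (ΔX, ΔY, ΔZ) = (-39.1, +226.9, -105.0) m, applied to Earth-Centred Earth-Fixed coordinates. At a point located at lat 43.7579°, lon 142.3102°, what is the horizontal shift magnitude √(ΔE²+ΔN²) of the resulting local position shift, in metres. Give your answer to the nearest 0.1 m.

At φ = 43.7579°, λ = 142.3102°: sin φ = 0.691613, cos φ = 0.722269, sin λ = 0.611386, cos λ = -0.791332.
ΔE = −sin λ·ΔX + cos λ·ΔY = −(0.611386)·(-39.1) + (-0.791332)·(226.9) = -155.65 m.
ΔN = −sin φ cos λ·ΔX − sin φ sin λ·ΔY + cos φ·ΔZ = −(0.691613)(-0.791332)(-39.1) − (0.691613)(0.611386)(226.9) + (0.722269)(-105.0) = -193.18 m.
Horizontal magnitude = √(ΔE² + ΔN²) = √((-155.65)² + (-193.18)²) = 248.08 m.

248.1 m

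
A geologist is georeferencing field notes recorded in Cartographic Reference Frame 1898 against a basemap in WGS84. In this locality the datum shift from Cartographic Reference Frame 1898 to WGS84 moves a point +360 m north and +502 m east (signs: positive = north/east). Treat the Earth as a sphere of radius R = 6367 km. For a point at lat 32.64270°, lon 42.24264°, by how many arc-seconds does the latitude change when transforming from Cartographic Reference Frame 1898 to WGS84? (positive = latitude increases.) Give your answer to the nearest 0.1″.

Δφ = 11.7″

On a sphere of radius R, 1 rad of latitude = R, so Δφ = ΔN / R = 360.0 / 6367000 = 5.6542e-05 rad = 11.663″.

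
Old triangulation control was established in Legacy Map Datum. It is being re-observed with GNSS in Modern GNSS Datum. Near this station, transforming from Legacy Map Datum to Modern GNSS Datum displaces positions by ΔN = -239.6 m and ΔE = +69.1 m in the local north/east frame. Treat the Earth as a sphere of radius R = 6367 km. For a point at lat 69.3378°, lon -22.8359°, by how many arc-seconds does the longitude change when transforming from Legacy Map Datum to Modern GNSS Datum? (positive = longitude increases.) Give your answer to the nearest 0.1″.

Δλ = 6.3″

At latitude 69.3378°, cos φ = 0.352858.
One radian of longitude at latitude φ spans R cos φ, so Δλ = ΔE / (R cos φ) = 69.1 / (6367000 × 0.352858) = 3.0757e-05 rad = 6.344″.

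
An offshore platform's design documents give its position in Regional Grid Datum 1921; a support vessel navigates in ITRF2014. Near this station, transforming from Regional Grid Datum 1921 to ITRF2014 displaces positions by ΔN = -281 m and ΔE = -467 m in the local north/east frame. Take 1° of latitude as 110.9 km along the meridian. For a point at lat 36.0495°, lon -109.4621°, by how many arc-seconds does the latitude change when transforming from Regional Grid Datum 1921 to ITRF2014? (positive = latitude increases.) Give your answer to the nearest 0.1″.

1° of latitude = 110.9 km, so Δφ = -281.0 / 110900 = -0.0025338° = -9.122″.

Δφ = -9.1″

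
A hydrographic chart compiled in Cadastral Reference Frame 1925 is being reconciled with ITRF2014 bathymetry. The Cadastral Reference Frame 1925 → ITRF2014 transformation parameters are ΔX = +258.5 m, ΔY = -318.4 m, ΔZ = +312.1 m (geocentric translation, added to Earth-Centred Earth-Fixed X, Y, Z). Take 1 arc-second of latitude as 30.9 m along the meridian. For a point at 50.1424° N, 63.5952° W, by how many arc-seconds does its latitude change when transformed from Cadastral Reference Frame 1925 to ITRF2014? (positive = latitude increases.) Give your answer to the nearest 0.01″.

Δφ = -3.47″

sin φ = 0.767640, cos φ = 0.640882, sin λ = -0.895675, cos λ = 0.444710.
North component: ΔN = −sin φ cos λ·ΔX − sin φ sin λ·ΔY + cos φ·ΔZ = −(0.767640)(0.444710)(258.5) − (0.767640)(-0.895675)(-318.4) + (0.640882)(312.1) = -107.14 m.
1° of latitude spans 3600 × 30.90 = 111240 m, so Δφ = -107.14 / 111240 × 3600 = -3.467″.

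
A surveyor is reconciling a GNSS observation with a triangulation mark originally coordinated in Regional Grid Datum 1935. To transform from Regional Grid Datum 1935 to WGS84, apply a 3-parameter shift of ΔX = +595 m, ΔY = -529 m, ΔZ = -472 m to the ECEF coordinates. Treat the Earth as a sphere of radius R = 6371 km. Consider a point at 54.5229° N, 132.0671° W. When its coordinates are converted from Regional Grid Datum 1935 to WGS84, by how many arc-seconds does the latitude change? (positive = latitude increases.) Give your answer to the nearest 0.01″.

Δφ = -8.71″

sin φ = 0.814348, cos φ = 0.580378, sin λ = -0.742361, cos λ = -0.670000.
North component: ΔN = −sin φ cos λ·ΔX − sin φ sin λ·ΔY + cos φ·ΔZ = −(0.814348)(-0.670000)(595) − (0.814348)(-0.742361)(-529) + (0.580378)(-472) = -269.10 m.
1° of latitude spans πR/180 = 111195 m, so Δφ = -269.10 / 111195 × 3600 = -8.712″.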